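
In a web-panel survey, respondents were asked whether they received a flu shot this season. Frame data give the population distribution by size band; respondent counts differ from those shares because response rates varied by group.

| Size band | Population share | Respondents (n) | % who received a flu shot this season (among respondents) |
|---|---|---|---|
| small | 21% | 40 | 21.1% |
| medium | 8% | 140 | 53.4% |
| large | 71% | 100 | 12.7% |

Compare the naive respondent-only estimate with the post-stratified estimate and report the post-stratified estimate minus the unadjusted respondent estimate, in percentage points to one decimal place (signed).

Without adjustment, the pooled respondent share is:
  (40/280)×21.1 + (140/280)×53.4 + (100/280)×12.7 = 34.25%
Reweighting by population size band shares:
  0.21×21.1 + 0.08×53.4 + 0.71×12.7 = 17.72%
Difference = 17.72 − 34.25 = -16.53 pp.

-16.5 percentage points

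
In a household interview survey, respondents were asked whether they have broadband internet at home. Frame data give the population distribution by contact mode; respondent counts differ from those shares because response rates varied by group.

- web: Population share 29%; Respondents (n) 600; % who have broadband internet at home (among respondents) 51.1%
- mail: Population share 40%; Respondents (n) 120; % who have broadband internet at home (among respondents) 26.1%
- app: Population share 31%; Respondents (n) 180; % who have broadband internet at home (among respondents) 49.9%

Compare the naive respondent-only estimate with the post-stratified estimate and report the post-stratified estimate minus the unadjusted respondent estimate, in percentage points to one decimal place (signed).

-6.8 percentage points

Unadjusted (pooled respondent) estimate weights by respondent counts:
  (600/900)×51.1 + (120/900)×26.1 + (180/900)×49.9 = 47.5267%
Reweighting by population contact mode shares:
  0.29×51.1 + 0.4×26.1 + 0.31×49.9 = 40.728%
Difference = 40.728 − 47.5267 = -6.7987 pp.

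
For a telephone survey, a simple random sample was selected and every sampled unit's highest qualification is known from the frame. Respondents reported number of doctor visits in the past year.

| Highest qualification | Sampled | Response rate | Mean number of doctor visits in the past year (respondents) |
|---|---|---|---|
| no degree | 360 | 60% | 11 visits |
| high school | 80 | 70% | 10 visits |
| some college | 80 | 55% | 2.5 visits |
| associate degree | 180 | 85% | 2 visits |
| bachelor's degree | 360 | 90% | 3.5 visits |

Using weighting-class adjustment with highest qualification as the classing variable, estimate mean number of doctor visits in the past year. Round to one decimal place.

With weight = n_sampled/n_responded per class, the weighted class total is n_sampled:
  no degree: 360 × 11 = 3960
  high school: 80 × 10 = 800
  some college: 80 × 2.5 = 200
  associate degree: 180 × 2 = 360
  bachelor's degree: 360 × 3.5 = 1260
Adjusted estimate = 6580 / 1,060 = 6.20755 → 6.2.

6.2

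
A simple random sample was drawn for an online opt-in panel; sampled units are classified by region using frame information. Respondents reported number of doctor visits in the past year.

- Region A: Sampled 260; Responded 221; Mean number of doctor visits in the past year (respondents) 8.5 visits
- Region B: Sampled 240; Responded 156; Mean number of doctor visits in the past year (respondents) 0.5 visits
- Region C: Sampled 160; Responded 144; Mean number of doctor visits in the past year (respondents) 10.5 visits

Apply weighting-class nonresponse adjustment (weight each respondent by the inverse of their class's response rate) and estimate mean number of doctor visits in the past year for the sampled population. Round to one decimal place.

6.1

Response rates by class: Region A 221/260 = 85%, Region B 156/240 = 65%, Region C 144/160 = 90%.
Each respondent's weight = sampled/responded in their class; summing within a class gives n_sampled, so:
  Region A: 260 × 8.5 = 2210
  Region B: 240 × 0.5 = 120
  Region C: 160 × 10.5 = 1680
Adjusted estimate = 4010 / 660 = 6.07576 → 6.1.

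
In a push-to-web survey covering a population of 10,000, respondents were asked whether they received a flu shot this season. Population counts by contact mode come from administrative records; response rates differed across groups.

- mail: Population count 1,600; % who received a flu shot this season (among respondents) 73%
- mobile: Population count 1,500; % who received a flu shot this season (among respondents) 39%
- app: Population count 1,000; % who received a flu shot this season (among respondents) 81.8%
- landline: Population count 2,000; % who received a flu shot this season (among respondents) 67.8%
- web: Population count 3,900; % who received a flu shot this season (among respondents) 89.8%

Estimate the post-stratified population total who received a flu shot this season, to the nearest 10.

7,430

Apply each group's respondent rate to its population count:
  mail: 1,600 × 73% = 1168
  mobile: 1,500 × 39% = 585
  app: 1,000 × 81.8% = 818
  landline: 2,000 × 67.8% = 1356
  web: 3,900 × 89.8% = 3502.2
Estimated total = 7429.2 → 7,430.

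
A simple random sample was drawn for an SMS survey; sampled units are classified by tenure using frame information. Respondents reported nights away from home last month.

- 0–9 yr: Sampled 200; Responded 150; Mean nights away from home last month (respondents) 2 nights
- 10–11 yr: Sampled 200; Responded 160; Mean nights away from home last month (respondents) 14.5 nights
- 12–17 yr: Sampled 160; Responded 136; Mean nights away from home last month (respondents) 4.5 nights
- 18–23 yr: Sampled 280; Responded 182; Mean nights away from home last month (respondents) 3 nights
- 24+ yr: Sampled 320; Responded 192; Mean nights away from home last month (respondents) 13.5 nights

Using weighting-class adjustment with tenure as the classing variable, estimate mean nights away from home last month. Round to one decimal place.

Class response rates: 0–9 yr 150/200 = 75%, 10–11 yr 160/200 = 80%, 12–17 yr 136/160 = 85%, 18–23 yr 182/280 = 65%, 24+ yr 192/320 = 60%.
Each respondent's weight = sampled/responded in their class; summing within a class gives n_sampled, so:
  0–9 yr: 200 × 2 = 400
  10–11 yr: 200 × 14.5 = 2900
  12–17 yr: 160 × 4.5 = 720
  18–23 yr: 280 × 3 = 840
  24+ yr: 320 × 13.5 = 4320
Adjusted estimate = 9180 / 1,160 = 7.91379 → 7.9.

7.9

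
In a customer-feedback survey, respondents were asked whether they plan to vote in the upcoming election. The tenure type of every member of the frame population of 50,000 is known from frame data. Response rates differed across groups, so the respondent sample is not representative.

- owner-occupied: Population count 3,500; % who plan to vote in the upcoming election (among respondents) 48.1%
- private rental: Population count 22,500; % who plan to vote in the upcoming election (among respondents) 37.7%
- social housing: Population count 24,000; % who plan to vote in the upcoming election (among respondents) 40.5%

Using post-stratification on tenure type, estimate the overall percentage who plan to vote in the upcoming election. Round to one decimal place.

39.8%

Post-stratification weights by population share, not respondent share:
  owner-occupied: (3,500/50,000) × 48.1 = 3.367
  private rental: (22,500/50,000) × 37.7 = 16.965
  social housing: (24,000/50,000) × 40.5 = 19.44
Post-stratified estimate = 39.772 → 39.8%.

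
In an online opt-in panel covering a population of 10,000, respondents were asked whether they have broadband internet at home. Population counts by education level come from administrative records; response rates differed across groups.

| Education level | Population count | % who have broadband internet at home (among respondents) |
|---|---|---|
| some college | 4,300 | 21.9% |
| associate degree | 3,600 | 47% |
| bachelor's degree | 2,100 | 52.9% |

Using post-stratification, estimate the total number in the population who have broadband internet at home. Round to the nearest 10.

3,740

Apply each group's respondent rate to its population count:
  some college: 4,300 × 21.9% = 941.7
  associate degree: 3,600 × 47% = 1692
  bachelor's degree: 2,100 × 52.9% = 1110.9
Estimated total = 3744.6 → 3,740.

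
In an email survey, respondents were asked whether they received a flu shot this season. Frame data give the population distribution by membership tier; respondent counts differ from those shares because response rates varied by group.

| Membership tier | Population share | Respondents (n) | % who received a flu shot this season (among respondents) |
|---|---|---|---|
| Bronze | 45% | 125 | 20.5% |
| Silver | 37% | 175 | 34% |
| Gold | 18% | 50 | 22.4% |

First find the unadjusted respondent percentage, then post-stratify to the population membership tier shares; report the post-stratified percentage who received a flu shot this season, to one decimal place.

Unadjusted (pooled respondent) estimate weights by respondent counts:
  (125/350)×20.5 + (175/350)×34 + (50/350)×22.4 = 27.5214%
Reweighting by population membership tier shares:
  0.45×20.5 + 0.37×34 + 0.18×22.4 = 25.837%

25.8%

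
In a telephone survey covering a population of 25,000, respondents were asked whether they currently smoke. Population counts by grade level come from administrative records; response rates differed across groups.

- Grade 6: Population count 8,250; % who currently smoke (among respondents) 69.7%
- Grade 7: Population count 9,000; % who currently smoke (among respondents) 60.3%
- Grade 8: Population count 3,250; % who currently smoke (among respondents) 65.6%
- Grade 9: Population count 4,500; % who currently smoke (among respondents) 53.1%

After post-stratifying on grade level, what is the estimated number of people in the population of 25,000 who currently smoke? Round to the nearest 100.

15,700

Estimated count per cell = population count × respondent percentage:
  Grade 6: 8,250 × 69.7% = 5750.25
  Grade 7: 9,000 × 60.3% = 5427
  Grade 8: 3,250 × 65.6% = 2132
  Grade 9: 4,500 × 53.1% = 2389.5
Estimated total = 15698.8 → 15,700.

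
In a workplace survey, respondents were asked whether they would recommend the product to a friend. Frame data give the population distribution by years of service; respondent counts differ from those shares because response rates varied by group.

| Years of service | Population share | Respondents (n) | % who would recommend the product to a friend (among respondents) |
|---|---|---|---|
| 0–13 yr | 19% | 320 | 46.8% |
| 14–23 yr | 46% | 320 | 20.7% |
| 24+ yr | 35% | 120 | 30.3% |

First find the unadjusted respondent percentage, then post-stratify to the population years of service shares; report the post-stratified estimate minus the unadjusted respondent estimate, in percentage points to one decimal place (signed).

Unadjusted (pooled respondent) estimate weights by respondent counts:
  (320/760)×46.8 + (320/760)×20.7 + (120/760)×30.3 = 33.2053%
Post-stratified estimate weights by population shares:
  0.19×46.8 + 0.46×20.7 + 0.35×30.3 = 29.019%
Difference = 29.019 − 33.2053 = -4.1863 pp.

-4.2 percentage points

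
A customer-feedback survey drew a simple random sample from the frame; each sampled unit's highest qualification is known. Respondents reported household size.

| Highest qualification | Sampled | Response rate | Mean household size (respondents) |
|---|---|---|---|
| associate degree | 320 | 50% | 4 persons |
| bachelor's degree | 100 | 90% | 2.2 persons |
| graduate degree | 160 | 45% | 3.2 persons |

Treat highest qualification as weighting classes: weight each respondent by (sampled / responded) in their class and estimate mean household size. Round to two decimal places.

Each respondent's weight = sampled/responded in their class; summing within a class gives n_sampled, so:
  associate degree: 320 × 4 = 1280
  bachelor's degree: 100 × 2.2 = 220
  graduate degree: 160 × 3.2 = 512
Adjusted estimate = 2012 / 580 = 3.46897 → 3.47.

3.47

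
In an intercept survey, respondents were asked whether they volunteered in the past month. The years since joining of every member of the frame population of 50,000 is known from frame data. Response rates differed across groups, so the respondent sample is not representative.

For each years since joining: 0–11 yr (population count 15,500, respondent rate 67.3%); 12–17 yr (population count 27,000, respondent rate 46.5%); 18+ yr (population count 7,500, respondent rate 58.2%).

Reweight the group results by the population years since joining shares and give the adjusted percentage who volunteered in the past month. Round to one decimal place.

Post-stratification weights by population share, not respondent share:
  0–11 yr: (15,500/50,000) × 67.3 = 20.863
  12–17 yr: (27,000/50,000) × 46.5 = 25.11
  18+ yr: (7,500/50,000) × 58.2 = 8.73
Post-stratified estimate = 54.703 → 54.7%.

54.7%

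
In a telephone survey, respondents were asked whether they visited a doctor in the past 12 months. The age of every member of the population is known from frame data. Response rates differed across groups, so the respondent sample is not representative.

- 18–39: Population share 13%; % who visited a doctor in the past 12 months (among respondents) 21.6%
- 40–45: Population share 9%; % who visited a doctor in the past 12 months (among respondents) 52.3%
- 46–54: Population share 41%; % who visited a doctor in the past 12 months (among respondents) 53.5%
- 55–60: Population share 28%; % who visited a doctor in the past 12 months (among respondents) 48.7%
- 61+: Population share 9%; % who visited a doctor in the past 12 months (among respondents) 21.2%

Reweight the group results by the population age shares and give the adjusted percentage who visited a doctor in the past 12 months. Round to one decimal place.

Reweight to the known age distribution:
  18–39: 0.13 × 21.6 = 2.808
  40–45: 0.09 × 52.3 = 4.707
  46–54: 0.41 × 53.5 = 21.935
  55–60: 0.28 × 48.7 = 13.636
  61+: 0.09 × 21.2 = 1.908
Post-stratified estimate = 44.994 → 45.0%.

45.0%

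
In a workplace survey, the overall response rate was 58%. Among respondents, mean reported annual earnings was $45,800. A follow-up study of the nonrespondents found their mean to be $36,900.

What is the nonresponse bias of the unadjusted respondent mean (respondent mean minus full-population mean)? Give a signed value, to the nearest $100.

Nonresponse fraction = 1 − 0.58 = 0.42.
Bias = (nonresponse fraction) × (respondent mean − nonrespondent mean)
     = 0.42 × (45,800 − 36,900) = 0.42 × 8900 = 3738.

+$3,700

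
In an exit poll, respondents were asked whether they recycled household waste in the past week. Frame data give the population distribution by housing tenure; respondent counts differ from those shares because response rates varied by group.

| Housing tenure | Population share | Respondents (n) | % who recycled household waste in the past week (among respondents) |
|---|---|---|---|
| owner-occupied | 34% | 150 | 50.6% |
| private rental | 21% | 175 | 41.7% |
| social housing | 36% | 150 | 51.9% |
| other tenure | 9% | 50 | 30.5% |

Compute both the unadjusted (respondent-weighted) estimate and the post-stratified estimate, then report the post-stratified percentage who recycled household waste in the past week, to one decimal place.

Naive respondent-only estimate (weights = respondent counts):
  (150/525)×50.6 + (175/525)×41.7 + (150/525)×51.9 + (50/525)×30.5 = 46.0905%
Post-stratifying to population shares instead:
  0.34×50.6 + 0.21×41.7 + 0.36×51.9 + 0.09×30.5 = 47.39%

47.4%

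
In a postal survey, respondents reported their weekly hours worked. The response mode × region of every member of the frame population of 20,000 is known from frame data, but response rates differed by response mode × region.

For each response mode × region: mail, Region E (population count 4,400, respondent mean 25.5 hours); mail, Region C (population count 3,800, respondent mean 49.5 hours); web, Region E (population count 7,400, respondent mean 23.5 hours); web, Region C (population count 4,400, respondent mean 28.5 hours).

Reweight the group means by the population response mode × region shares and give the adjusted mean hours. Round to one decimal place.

30.0

Weight each group's respondent value by its population share:
  mail, Region E: (4,400/20,000) × 25.5 = 5.61
  mail, Region C: (3,800/20,000) × 49.5 = 9.405
  web, Region E: (7,400/20,000) × 23.5 = 8.695
  web, Region C: (4,400/20,000) × 28.5 = 6.27
Post-stratified estimate = 29.98 → 30.0.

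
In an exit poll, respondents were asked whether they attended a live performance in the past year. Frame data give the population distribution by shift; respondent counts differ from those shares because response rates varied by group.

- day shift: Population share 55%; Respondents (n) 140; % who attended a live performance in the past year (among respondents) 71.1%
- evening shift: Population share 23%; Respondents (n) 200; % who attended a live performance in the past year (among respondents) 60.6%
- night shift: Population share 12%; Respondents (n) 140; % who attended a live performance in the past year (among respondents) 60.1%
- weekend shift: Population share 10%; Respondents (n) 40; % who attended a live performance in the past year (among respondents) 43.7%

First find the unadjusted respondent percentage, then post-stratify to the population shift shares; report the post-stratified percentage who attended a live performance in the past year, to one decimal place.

Unadjusted (pooled respondent) estimate weights by respondent counts:
  (140/520)×71.1 + (200/520)×60.6 + (140/520)×60.1 + (40/520)×43.7 = 61.9923%
Post-stratifying to population shares instead:
  0.55×71.1 + 0.23×60.6 + 0.12×60.1 + 0.1×43.7 = 64.625%

64.6%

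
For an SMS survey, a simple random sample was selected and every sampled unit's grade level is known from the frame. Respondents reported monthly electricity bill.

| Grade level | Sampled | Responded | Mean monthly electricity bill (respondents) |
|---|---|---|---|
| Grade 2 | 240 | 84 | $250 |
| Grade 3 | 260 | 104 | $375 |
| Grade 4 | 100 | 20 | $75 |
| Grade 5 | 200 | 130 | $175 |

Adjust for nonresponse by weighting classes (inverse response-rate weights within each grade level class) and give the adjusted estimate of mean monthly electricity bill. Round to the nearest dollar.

Class response rates: Grade 2 84/240 = 35%, Grade 3 104/260 = 40%, Grade 4 20/100 = 20%, Grade 5 130/200 = 65%.
Weighting each respondent by the inverse class response rate inflates each class back to its sampled size, so the class weight is n_sampled:
  Grade 2: 240 × 250 = 60,000
  Grade 3: 260 × 375 = 97,500
  Grade 4: 100 × 75 = 7500
  Grade 5: 200 × 175 = 35,000
Adjusted estimate = 200,000 / 800 = 250 → $250.

$250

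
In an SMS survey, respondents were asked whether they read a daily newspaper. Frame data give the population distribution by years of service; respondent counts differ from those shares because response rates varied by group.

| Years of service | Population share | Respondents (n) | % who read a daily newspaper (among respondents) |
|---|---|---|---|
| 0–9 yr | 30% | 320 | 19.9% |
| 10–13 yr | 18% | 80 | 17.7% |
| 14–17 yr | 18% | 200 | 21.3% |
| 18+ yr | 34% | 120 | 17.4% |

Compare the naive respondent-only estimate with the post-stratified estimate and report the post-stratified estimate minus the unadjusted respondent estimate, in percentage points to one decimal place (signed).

Naive respondent-only estimate (weights = respondent counts):
  (320/720)×19.9 + (80/720)×17.7 + (200/720)×21.3 + (120/720)×17.4 = 19.6278%
Post-stratifying to population shares instead:
  0.3×19.9 + 0.18×17.7 + 0.18×21.3 + 0.34×17.4 = 18.906%
Difference = 18.906 − 19.6278 = -0.7218 pp.

-0.7 percentage points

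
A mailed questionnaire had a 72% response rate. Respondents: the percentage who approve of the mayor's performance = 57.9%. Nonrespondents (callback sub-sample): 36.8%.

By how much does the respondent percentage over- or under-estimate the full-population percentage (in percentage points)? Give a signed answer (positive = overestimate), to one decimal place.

+5.9 percentage points

Nonresponse fraction = 1 − 0.72 = 0.28.
Bias = (nonresponse fraction) × (respondent percentage − nonrespondent percentage)
     = 0.28 × (57.9 − 36.8) = 0.28 × 21.1 = 5.908.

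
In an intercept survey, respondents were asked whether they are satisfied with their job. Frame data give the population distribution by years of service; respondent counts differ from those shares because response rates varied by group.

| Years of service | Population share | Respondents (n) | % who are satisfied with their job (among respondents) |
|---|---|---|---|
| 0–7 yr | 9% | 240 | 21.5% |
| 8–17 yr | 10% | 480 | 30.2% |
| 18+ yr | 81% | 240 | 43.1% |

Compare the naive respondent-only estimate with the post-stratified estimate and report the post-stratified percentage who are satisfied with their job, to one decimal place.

Without adjustment, the pooled respondent share is:
  (240/960)×21.5 + (480/960)×30.2 + (240/960)×43.1 = 31.25%
Reweighting by population years of service shares:
  0.09×21.5 + 0.1×30.2 + 0.81×43.1 = 39.866%

39.9%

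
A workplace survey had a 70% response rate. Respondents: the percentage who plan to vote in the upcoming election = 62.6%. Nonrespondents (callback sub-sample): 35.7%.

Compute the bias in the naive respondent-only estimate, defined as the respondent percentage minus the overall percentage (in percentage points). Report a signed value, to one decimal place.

+8.1 percentage points

Nonresponse fraction = 1 − 0.7 = 0.3.
Bias = (nonresponse fraction) × (respondent percentage − nonrespondent percentage)
     = 0.3 × (62.6 − 35.7) = 0.3 × 26.9 = 8.07.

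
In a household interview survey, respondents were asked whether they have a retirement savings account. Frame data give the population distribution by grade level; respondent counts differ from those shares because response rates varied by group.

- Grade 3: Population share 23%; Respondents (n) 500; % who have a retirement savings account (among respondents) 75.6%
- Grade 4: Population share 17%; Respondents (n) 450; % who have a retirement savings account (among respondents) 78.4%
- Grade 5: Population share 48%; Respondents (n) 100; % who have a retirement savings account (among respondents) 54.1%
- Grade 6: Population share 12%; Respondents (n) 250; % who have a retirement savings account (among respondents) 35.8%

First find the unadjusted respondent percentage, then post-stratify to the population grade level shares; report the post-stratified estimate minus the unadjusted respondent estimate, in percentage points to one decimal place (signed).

Unadjusted (pooled respondent) estimate weights by respondent counts:
  (500/1300)×75.6 + (450/1300)×78.4 + (100/1300)×54.1 + (250/1300)×35.8 = 67.2615%
Reweighting by population grade level shares:
  0.23×75.6 + 0.17×78.4 + 0.48×54.1 + 0.12×35.8 = 60.98%
Difference = 60.98 − 67.2615 = -6.2815 pp.

-6.3 percentage points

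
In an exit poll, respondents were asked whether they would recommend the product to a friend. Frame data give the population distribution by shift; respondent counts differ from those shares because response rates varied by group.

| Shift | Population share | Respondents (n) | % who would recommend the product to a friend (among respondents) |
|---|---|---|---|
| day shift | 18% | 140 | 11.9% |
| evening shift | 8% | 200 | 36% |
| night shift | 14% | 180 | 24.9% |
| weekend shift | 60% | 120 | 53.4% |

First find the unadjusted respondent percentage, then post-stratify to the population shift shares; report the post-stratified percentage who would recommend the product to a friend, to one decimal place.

Without adjustment, the pooled respondent share is:
  (140/640)×11.9 + (200/640)×36 + (180/640)×24.9 + (120/640)×53.4 = 30.8687%
Reweighting by population shift shares:
  0.18×11.9 + 0.08×36 + 0.14×24.9 + 0.6×53.4 = 40.548%

40.5%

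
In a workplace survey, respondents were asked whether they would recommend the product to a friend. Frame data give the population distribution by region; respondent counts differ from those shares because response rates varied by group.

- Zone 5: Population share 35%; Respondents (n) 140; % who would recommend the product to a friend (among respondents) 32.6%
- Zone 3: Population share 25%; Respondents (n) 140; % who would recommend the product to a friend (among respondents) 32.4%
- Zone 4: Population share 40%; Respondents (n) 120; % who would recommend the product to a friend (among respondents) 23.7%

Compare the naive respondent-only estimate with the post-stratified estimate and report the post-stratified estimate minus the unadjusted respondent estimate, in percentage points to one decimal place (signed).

Naive respondent-only estimate (weights = respondent counts):
  (140/400)×32.6 + (140/400)×32.4 + (120/400)×23.7 = 29.86%
Post-stratified estimate weights by population shares:
  0.35×32.6 + 0.25×32.4 + 0.4×23.7 = 28.99%
Difference = 28.99 − 29.86 = -0.87 pp.

-0.9 percentage points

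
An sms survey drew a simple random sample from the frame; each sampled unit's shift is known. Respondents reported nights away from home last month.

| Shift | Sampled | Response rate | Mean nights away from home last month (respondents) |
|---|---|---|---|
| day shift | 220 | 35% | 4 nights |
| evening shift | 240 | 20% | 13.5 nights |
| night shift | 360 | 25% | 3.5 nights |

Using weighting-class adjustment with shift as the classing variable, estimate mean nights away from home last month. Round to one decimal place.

With weight = n_sampled/n_responded per class, the weighted class total is n_sampled:
  day shift: 220 × 4 = 880
  evening shift: 240 × 13.5 = 3240
  night shift: 360 × 3.5 = 1260
Adjusted estimate = 5380 / 820 = 6.56098 → 6.6.

6.6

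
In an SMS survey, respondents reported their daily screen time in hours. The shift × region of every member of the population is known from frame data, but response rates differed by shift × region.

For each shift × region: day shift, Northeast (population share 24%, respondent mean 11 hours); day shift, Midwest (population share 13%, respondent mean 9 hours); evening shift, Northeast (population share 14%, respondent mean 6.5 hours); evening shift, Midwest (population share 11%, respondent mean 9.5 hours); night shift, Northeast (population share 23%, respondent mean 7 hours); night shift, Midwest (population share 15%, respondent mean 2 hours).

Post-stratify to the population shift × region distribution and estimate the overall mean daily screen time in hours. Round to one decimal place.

7.7

Post-stratification weights by population share, not respondent share:
  day shift, Northeast: 0.24 × 11 = 2.64
  day shift, Midwest: 0.13 × 9 = 1.17
  evening shift, Northeast: 0.14 × 6.5 = 0.91
  evening shift, Midwest: 0.11 × 9.5 = 1.045
  night shift, Northeast: 0.23 × 7 = 1.61
  night shift, Midwest: 0.15 × 2 = 0.3
Post-stratified estimate = 7.675 → 7.7.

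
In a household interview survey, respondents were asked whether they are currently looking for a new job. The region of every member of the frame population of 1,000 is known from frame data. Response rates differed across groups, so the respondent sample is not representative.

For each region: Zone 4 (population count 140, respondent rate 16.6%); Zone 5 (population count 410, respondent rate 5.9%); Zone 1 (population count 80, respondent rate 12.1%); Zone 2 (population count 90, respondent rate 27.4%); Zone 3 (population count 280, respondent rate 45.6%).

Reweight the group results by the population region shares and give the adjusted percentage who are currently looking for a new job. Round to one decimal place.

20.9%

Weight each group's respondent value by its population share:
  Zone 4: (140/1,000) × 16.6 = 2.324
  Zone 5: (410/1,000) × 5.9 = 2.419
  Zone 1: (80/1,000) × 12.1 = 0.968
  Zone 2: (90/1,000) × 27.4 = 2.466
  Zone 3: (280/1,000) × 45.6 = 12.768
Post-stratified estimate = 20.945 → 20.9%.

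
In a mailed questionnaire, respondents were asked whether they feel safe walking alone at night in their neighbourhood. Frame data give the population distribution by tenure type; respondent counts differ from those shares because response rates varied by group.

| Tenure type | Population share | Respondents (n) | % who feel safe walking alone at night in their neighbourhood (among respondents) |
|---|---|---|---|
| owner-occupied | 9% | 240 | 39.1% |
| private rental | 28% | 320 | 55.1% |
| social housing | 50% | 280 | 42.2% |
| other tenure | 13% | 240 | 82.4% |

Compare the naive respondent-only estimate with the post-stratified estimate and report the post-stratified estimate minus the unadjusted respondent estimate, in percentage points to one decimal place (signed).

-3.5 percentage points

Naive respondent-only estimate (weights = respondent counts):
  (240/1080)×39.1 + (320/1080)×55.1 + (280/1080)×42.2 + (240/1080)×82.4 = 54.2667%
Reweighting by population tenure type shares:
  0.09×39.1 + 0.28×55.1 + 0.5×42.2 + 0.13×82.4 = 50.759%
Difference = 50.759 − 54.2667 = -3.5077 pp.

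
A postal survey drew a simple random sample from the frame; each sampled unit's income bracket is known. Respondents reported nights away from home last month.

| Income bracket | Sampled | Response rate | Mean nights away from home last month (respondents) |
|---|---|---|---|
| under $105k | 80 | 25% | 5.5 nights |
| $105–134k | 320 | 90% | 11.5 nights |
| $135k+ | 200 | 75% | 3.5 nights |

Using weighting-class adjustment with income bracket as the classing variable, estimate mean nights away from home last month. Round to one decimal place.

Weighting each respondent by the inverse class response rate inflates each class back to its sampled size, so the class weight is n_sampled:
  under $105k: 80 × 5.5 = 440
  $105–134k: 320 × 11.5 = 3680
  $135k+: 200 × 3.5 = 700
Adjusted estimate = 4820 / 600 = 8.03333 → 8.0.

8.0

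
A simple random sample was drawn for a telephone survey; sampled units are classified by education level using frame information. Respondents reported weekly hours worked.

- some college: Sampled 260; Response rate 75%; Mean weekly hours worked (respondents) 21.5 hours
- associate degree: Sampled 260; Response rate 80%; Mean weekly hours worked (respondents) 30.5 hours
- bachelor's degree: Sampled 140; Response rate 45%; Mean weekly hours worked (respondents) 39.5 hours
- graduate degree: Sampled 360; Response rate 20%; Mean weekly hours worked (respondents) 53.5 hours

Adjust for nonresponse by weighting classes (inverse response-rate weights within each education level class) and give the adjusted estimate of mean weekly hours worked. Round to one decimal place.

With weight = n_sampled/n_responded per class, the weighted class total is n_sampled:
  some college: 260 × 21.5 = 5590
  associate degree: 260 × 30.5 = 7930
  bachelor's degree: 140 × 39.5 = 5530
  graduate degree: 360 × 53.5 = 19,260
Adjusted estimate = 38,310 / 1,020 = 37.5588 → 37.6.

37.6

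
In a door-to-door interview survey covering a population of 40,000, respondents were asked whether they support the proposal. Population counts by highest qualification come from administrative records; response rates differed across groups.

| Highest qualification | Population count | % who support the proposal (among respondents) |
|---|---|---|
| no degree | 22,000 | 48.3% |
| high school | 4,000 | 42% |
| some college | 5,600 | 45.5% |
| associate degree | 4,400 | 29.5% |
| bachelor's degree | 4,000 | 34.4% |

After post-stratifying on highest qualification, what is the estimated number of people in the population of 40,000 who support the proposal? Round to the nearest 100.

Each cell contributes its population count × the respondent rate:
  no degree: 22,000 × 48.3% = 10,626
  high school: 4,000 × 42% = 1680
  some college: 5,600 × 45.5% = 2548
  associate degree: 4,400 × 29.5% = 1298
  bachelor's degree: 4,000 × 34.4% = 1376
Estimated total = 17,528 → 17,500.

17,500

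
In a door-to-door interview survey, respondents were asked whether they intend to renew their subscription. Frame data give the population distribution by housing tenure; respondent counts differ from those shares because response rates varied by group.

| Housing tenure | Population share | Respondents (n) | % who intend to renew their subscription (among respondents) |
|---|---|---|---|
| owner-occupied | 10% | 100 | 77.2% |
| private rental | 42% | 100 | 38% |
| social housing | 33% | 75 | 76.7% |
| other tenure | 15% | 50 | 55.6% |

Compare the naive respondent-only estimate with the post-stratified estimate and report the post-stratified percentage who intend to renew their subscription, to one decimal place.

57.3%

Without adjustment, the pooled respondent share is:
  (100/325)×77.2 + (100/325)×38 + (75/325)×76.7 + (50/325)×55.6 = 61.7%
Post-stratified estimate weights by population shares:
  0.1×77.2 + 0.42×38 + 0.33×76.7 + 0.15×55.6 = 57.331%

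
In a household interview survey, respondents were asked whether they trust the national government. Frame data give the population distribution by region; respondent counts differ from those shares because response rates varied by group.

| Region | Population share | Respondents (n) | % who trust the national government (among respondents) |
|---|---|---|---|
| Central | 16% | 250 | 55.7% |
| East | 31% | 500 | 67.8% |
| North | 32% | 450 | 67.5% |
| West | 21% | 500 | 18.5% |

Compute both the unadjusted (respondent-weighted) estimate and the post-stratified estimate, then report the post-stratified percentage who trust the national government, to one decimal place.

Without adjustment, the pooled respondent share is:
  (250/1700)×55.7 + (500/1700)×67.8 + (450/1700)×67.5 + (500/1700)×18.5 = 51.4412%
Post-stratifying to population shares instead:
  0.16×55.7 + 0.31×67.8 + 0.32×67.5 + 0.21×18.5 = 55.415%

55.4%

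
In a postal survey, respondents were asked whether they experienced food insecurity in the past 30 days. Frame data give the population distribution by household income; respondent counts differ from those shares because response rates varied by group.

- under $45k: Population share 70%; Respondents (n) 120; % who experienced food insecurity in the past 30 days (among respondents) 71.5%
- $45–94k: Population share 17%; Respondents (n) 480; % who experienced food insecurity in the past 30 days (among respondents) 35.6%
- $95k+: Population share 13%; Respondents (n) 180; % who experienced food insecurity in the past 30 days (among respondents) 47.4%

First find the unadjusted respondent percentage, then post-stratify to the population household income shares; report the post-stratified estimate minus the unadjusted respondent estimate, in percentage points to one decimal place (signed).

+18.4 percentage points

Naive respondent-only estimate (weights = respondent counts):
  (120/780)×71.5 + (480/780)×35.6 + (180/780)×47.4 = 43.8462%
Post-stratifying to population shares instead:
  0.7×71.5 + 0.17×35.6 + 0.13×47.4 = 62.264%
Difference = 62.264 − 43.8462 = 18.4178 pp.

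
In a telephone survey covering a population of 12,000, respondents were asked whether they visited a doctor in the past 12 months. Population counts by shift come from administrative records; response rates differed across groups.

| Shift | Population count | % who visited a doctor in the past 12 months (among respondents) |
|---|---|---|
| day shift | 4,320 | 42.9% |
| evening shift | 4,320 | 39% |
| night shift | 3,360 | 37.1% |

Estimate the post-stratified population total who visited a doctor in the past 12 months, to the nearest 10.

Each cell contributes its population count × the respondent rate:
  day shift: 4,320 × 42.9% = 1853.28
  evening shift: 4,320 × 39% = 1684.8
  night shift: 3,360 × 37.1% = 1246.56
Estimated total = 4784.64 → 4,780.

4,780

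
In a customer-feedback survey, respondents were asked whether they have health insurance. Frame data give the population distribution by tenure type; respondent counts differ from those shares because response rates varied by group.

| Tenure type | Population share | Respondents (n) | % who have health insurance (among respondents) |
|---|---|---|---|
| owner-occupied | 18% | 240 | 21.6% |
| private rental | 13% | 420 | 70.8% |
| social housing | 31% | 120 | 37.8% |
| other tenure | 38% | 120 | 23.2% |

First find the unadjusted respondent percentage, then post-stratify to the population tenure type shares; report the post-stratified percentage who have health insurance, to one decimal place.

Unadjusted (pooled respondent) estimate weights by respondent counts:
  (240/900)×21.6 + (420/900)×70.8 + (120/900)×37.8 + (120/900)×23.2 = 46.9333%
Reweighting by population tenure type shares:
  0.18×21.6 + 0.13×70.8 + 0.31×37.8 + 0.38×23.2 = 33.626%

33.6%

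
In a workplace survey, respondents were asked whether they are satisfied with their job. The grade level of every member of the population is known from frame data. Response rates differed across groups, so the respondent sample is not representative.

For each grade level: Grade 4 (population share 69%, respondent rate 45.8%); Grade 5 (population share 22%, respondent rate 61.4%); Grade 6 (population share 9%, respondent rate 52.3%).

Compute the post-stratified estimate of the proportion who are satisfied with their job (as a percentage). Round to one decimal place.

Reweight to the known grade level distribution:
  Grade 4: 0.69 × 45.8 = 31.602
  Grade 5: 0.22 × 61.4 = 13.508
  Grade 6: 0.09 × 52.3 = 4.707
Post-stratified estimate = 49.817 → 49.8%.

49.8%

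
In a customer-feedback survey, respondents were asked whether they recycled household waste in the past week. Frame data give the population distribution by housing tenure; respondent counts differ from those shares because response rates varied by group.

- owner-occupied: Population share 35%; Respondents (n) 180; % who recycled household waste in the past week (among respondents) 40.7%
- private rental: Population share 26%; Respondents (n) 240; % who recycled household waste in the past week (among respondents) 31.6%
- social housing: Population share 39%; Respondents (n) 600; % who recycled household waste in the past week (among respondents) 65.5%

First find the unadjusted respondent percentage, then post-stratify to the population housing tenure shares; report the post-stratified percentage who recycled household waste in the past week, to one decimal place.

48.0%

Naive respondent-only estimate (weights = respondent counts):
  (180/1020)×40.7 + (240/1020)×31.6 + (600/1020)×65.5 = 53.1471%
Post-stratified estimate weights by population shares:
  0.35×40.7 + 0.26×31.6 + 0.39×65.5 = 48.006%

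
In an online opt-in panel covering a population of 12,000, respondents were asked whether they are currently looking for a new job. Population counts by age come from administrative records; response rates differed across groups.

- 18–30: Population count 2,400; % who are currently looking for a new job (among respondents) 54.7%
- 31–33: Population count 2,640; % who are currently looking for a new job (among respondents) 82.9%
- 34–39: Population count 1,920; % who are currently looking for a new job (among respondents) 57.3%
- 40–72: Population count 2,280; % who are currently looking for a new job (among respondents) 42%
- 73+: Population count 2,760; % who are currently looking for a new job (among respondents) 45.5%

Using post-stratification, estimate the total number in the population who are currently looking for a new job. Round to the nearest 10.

Each cell contributes its population count × the respondent rate:
  18–30: 2,400 × 54.7% = 1312.8
  31–33: 2,640 × 82.9% = 2188.56
  34–39: 1,920 × 57.3% = 1100.16
  40–72: 2,280 × 42% = 957.6
  73+: 2,760 × 45.5% = 1255.8
Estimated total = 6814.92 → 6,810.

6,810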